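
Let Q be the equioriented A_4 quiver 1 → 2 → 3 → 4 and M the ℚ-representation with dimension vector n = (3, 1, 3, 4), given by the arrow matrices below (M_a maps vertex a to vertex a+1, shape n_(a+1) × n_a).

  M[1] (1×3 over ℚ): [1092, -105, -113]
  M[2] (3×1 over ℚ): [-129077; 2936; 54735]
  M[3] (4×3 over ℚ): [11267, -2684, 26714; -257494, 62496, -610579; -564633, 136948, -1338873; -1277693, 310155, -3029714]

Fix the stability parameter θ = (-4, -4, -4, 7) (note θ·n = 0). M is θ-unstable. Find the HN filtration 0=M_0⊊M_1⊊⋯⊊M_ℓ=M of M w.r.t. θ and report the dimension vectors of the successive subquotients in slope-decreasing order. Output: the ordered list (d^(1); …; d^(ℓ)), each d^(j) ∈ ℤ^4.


Via rank(M_{q-1}∘⋯∘M_p): M ≅ I[1,1]^2, I[1,4], I[3,4]^2, I[4,4].
μ_θ-semistable layers: μ^(1)=7; μ^(2)=-4

((0, 0, 0, 4); (3, 1, 3, 0))


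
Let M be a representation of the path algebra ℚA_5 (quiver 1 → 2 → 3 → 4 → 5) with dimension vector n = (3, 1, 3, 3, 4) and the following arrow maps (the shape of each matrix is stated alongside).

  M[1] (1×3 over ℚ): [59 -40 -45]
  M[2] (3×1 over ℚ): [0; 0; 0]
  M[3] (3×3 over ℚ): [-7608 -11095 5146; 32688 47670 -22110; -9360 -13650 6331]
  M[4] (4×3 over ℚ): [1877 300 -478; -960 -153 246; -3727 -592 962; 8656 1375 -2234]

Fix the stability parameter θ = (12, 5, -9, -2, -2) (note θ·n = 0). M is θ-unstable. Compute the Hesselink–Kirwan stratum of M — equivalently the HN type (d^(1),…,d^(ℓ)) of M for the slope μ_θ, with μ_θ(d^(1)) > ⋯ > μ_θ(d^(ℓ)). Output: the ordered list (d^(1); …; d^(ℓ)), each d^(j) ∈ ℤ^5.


Barcode: M ≅ I[1,1]^2, I[1,2], I[3,3], I[3,4], I[3,5], I[4,5], I[5,5]^2. HN layers by μ_θ (4 steps, strictly decreasing):
  μ^(1)=12; μ^(2)=17/2; μ^(3)=-2; μ^(4)=-9

((2, 0, 0, 0, 0); (1, 1, 0, 0, 0); (0, 0, 0, 3, 4); (0, 0, 3, 0, 0))


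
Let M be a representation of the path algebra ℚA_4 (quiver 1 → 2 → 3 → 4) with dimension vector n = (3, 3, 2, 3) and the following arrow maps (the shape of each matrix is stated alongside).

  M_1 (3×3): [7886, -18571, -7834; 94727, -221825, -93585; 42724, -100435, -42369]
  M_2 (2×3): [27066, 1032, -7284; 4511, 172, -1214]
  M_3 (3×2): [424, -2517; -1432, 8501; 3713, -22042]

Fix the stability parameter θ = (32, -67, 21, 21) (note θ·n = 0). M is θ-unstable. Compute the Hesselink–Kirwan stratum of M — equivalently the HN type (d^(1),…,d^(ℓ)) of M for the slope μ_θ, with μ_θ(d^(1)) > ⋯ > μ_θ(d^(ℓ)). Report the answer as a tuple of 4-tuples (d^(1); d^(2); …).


Via rank(M_{q-1}∘⋯∘M_p): M ≅ I[1,2]^2, I[1,4], I[3,4], I[4,4].
μ_θ-semistable layers: μ^(1)=21; μ^(2)=-35/2

((0, 0, 2, 3); (3, 3, 0, 0))


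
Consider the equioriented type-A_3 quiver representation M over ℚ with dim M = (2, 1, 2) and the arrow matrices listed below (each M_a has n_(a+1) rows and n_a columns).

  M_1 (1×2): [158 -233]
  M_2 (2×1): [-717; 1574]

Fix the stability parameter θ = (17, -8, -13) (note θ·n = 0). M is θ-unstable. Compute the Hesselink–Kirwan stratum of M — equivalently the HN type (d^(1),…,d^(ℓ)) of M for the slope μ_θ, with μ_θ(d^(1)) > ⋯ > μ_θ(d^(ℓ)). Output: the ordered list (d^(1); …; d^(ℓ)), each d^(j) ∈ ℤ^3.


Via rank(M_{q-1}∘⋯∘M_p): M ≅ I[1,1], I[1,3], I[3,3].
μ_θ-semistable layers: μ^(1)=17; μ^(2)=-4/3; μ^(3)=-13

((1, 0, 0); (1, 1, 1); (0, 0, 1))


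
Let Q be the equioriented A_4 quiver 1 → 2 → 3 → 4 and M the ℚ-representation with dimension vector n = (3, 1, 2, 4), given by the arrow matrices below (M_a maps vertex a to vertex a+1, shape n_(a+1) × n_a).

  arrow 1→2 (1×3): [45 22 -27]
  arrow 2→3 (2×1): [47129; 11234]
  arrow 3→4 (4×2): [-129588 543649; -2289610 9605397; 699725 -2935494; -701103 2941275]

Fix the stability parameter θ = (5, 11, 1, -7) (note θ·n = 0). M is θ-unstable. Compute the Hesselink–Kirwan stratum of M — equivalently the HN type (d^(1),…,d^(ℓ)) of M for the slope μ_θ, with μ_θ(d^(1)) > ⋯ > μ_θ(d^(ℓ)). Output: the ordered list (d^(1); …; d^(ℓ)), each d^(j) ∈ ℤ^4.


Via rank(M_{q-1}∘⋯∘M_p): M ≅ I[1,1]^2, I[1,4], I[3,4], I[4,4]^2.
μ_θ-semistable layers: μ^(1)=5; μ^(2)=5/2; μ^(3)=-3; μ^(4)=-7

((2, 0, 0, 0); (1, 1, 1, 1); (0, 0, 1, 1); (0, 0, 0, 2))


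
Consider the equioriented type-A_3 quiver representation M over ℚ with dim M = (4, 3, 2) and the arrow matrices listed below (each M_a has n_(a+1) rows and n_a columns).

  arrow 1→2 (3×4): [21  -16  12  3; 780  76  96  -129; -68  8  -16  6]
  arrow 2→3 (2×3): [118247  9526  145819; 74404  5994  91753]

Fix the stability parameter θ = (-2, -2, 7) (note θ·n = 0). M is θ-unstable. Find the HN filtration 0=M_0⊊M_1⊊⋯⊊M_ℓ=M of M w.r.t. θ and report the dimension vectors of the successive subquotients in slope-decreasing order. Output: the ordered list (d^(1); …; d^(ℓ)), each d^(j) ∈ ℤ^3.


Barcode: M ≅ I[1,1]^2, I[1,2], I[1,3], I[2,3]. HN layers by μ_θ (2 steps, strictly decreasing):
  μ^(1)=7; μ^(2)=-2

((0, 0, 2); (4, 3, 0))


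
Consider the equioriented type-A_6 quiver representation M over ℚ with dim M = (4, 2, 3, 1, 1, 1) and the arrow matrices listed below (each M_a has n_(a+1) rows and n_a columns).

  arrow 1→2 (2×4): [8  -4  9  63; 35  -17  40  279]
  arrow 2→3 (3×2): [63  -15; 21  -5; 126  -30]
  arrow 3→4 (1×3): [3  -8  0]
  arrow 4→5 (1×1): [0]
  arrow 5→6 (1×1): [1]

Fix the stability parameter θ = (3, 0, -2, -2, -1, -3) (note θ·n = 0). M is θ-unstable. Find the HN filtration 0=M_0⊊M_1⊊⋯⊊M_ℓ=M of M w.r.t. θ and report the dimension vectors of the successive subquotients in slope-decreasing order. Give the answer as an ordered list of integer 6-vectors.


Interval decomposition of M: I[1,1]^2, I[1,2], I[1,4], I[3,3]^2, I[5,6].
HN type (ℓ=4): μ^(1)=3; μ^(2)=3/2; μ^(3)=-1/4; μ^(4)=-2

((2, 0, 0, 0, 0, 0); (1, 1, 0, 0, 0, 0); (1, 1, 1, 1, 0, 0); (0, 0, 2, 0, 1, 1))


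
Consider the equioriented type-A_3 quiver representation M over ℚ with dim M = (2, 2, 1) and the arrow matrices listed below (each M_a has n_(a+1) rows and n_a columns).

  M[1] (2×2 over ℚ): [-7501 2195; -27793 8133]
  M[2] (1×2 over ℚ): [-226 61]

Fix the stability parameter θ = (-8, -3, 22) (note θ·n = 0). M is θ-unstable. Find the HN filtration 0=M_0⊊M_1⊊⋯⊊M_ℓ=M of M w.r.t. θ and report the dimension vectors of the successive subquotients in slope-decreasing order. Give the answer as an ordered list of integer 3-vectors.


Via rank(M_{q-1}∘⋯∘M_p): M ≅ I[1,2], I[1,3].
μ_θ-semistable layers: μ^(1)=22; μ^(2)=-3; μ^(3)=-8

((0, 0, 1); (0, 2, 0); (2, 0, 0))


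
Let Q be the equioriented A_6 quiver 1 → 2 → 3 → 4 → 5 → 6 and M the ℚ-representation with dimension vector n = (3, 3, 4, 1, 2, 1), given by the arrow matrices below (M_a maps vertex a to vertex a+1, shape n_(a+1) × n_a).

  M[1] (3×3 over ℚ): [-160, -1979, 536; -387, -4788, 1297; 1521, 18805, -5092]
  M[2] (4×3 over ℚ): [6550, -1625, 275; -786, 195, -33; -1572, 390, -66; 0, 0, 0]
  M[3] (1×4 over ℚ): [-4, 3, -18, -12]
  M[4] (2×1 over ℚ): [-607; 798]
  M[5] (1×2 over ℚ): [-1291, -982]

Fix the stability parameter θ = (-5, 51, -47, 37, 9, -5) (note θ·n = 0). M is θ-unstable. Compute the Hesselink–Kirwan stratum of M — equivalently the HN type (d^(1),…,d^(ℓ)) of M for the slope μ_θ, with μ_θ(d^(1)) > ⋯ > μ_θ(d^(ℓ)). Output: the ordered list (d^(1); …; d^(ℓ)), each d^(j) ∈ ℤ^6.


Interval decomposition of M: I[1,2]^2, I[1,6], I[3,3]^3, I[5,5].
HN type (ℓ=6): μ^(1)=51; μ^(2)=41/3; μ^(3)=9; μ^(4)=2; μ^(5)=-5; μ^(6)=-47

((0, 2, 0, 0, 0, 0); (0, 0, 0, 1, 1, 1); (0, 0, 0, 0, 1, 0); (0, 1, 1, 0, 0, 0); (3, 0, 0, 0, 0, 0); (0, 0, 3, 0, 0, 0))


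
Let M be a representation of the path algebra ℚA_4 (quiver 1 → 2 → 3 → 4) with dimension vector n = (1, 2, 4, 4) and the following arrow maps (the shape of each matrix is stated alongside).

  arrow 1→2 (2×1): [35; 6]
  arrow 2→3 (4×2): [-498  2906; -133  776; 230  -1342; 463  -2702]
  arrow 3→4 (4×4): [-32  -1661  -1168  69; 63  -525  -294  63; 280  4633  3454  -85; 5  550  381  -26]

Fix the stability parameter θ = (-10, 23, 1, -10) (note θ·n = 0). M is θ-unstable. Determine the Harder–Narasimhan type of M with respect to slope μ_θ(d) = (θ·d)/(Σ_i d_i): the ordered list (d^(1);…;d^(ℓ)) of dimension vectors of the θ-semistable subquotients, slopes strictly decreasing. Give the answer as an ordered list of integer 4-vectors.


Interval decomposition of M: I[1,3], I[2,4], I[3,4]^2, I[4,4].
HN type (ℓ=4): μ^(1)=12; μ^(2)=14/3; μ^(3)=-9/2; μ^(4)=-10

((0, 1, 1, 0); (0, 1, 1, 1); (0, 0, 2, 2); (1, 0, 0, 1))


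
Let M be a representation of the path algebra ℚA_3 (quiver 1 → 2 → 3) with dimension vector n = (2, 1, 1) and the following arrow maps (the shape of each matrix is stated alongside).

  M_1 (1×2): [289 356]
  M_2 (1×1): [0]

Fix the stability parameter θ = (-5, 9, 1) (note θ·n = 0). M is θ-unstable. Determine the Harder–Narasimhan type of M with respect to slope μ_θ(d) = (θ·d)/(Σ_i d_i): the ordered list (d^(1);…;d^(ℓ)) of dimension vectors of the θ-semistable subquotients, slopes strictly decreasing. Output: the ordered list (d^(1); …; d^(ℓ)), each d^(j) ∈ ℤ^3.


Barcode: M ≅ I[1,1], I[1,2], I[3,3]. HN layers by μ_θ (3 steps, strictly decreasing):
  μ^(1)=9; μ^(2)=1; μ^(3)=-5

((0, 1, 0); (0, 0, 1); (2, 0, 0))


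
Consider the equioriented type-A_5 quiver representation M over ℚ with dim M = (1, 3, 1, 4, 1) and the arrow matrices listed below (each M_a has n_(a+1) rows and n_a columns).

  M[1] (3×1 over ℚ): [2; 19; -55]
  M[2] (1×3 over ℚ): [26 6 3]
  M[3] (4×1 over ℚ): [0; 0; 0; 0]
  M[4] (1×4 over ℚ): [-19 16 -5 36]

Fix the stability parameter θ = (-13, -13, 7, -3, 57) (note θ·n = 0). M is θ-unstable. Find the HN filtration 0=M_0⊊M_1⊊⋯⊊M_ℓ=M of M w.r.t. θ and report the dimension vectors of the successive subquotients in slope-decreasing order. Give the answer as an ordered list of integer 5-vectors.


Via rank(M_{q-1}∘⋯∘M_p): M ≅ I[1,3], I[2,2]^2, I[4,4]^3, I[4,5].
μ_θ-semistable layers: μ^(1)=57; μ^(2)=7; μ^(3)=-3; μ^(4)=-13

((0, 0, 0, 0, 1); (0, 0, 1, 0, 0); (0, 0, 0, 4, 0); (1, 3, 0, 0, 0))


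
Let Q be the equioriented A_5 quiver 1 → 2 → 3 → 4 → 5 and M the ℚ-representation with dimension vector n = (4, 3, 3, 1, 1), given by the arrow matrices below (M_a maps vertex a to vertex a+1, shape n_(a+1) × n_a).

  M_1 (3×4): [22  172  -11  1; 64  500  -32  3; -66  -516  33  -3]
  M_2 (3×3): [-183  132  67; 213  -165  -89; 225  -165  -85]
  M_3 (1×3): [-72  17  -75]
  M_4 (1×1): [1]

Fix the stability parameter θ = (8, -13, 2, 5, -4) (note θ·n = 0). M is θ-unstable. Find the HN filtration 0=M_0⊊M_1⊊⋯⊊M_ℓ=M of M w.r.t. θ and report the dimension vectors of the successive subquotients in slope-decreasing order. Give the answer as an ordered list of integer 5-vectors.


Interval decomposition of M: I[1,1]^2, I[1,2], I[1,5], I[2,3], I[3,3].
HN type (ℓ=5): μ^(1)=8; μ^(2)=2; μ^(3)=1; μ^(4)=-5/2; μ^(5)=-13

((2, 0, 0, 0, 0); (0, 0, 2, 0, 0); (0, 0, 1, 1, 1); (2, 2, 0, 0, 0); (0, 1, 0, 0, 0))


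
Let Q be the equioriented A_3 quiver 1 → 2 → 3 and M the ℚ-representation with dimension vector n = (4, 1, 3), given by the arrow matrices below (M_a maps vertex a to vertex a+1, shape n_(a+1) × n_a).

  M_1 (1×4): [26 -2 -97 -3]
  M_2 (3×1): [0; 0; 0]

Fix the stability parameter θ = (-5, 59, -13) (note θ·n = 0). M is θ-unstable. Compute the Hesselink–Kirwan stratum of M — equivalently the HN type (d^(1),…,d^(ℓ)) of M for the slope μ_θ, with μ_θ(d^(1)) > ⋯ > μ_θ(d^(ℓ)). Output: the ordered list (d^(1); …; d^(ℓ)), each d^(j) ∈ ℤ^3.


Interval decomposition of M: I[1,1]^3, I[1,2], I[3,3]^3.
HN type (ℓ=3): μ^(1)=59; μ^(2)=-5; μ^(3)=-13

((0, 1, 0); (4, 0, 0); (0, 0, 3))


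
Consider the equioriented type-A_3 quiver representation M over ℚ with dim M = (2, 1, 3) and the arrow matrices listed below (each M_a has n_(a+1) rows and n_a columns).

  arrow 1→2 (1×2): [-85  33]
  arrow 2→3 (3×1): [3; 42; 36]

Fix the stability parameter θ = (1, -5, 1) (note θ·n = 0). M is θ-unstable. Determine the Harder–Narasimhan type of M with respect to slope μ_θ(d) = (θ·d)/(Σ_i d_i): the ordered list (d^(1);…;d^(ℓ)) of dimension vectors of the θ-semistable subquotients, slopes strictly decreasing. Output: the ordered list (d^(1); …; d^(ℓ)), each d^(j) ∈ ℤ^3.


Via rank(M_{q-1}∘⋯∘M_p): M ≅ I[1,1], I[1,3], I[3,3]^2.
μ_θ-semistable layers: μ^(1)=1; μ^(2)=-2

((1, 0, 3); (1, 1, 0))


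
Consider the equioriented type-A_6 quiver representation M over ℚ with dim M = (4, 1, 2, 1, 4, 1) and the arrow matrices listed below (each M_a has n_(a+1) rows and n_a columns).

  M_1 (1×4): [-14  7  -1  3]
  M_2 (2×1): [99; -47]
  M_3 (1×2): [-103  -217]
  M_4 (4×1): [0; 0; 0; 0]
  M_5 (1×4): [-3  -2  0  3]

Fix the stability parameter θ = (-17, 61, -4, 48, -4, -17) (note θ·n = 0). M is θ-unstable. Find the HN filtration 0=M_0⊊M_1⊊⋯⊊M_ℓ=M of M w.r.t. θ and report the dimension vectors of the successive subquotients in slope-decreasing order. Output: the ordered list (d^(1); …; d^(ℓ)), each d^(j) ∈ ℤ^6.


Interval decomposition of M: I[1,1]^3, I[1,4], I[3,3], I[5,5]^3, I[5,6].
HN type (ℓ=5): μ^(1)=48; μ^(2)=57/2; μ^(3)=-4; μ^(4)=-21/2; μ^(5)=-17

((0, 0, 0, 1, 0, 0); (0, 1, 1, 0, 0, 0); (0, 0, 1, 0, 3, 0); (0, 0, 0, 0, 1, 1); (4, 0, 0, 0, 0, 0))


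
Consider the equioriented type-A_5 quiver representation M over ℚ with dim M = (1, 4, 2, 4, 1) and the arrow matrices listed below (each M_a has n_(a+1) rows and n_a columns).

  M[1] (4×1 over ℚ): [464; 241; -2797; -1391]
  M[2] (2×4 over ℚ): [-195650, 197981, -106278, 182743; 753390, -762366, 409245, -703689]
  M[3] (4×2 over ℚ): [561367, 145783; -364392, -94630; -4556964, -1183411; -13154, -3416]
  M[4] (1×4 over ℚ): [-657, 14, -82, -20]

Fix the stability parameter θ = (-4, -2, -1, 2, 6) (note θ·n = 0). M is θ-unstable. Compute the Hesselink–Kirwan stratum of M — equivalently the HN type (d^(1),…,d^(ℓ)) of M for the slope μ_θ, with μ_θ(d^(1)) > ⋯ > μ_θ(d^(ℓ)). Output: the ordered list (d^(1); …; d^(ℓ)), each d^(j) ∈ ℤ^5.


Interval decomposition of M: I[1,5], I[2,2]^2, I[2,4], I[4,4]^2.
HN type (ℓ=5): μ^(1)=6; μ^(2)=2; μ^(3)=-1; μ^(4)=-2; μ^(5)=-4

((0, 0, 0, 0, 1); (0, 0, 0, 4, 0); (0, 0, 2, 0, 0); (0, 4, 0, 0, 0); (1, 0, 0, 0, 0))


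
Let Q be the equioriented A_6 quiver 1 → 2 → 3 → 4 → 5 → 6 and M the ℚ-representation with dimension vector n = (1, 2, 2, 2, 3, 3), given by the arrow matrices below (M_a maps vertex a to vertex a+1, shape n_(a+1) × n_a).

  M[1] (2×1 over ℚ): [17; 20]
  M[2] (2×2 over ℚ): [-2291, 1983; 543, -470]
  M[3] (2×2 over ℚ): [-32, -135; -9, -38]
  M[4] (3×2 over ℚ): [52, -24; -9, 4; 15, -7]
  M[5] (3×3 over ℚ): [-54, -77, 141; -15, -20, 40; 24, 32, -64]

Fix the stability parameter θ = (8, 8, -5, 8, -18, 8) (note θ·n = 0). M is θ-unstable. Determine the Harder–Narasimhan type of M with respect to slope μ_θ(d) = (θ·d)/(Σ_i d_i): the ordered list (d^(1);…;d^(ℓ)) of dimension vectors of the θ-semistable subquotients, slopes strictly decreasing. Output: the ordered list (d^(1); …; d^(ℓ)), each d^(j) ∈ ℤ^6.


Barcode: M ≅ I[1,6], I[2,5], I[5,6], I[6,6]. HN layers by μ_θ (4 steps, strictly decreasing):
  μ^(1)=8; μ^(2)=1/5; μ^(3)=-7/4; μ^(4)=-18

((0, 0, 0, 0, 0, 3); (1, 1, 1, 1, 1, 0); (0, 1, 1, 1, 1, 0); (0, 0, 0, 0, 1, 0))


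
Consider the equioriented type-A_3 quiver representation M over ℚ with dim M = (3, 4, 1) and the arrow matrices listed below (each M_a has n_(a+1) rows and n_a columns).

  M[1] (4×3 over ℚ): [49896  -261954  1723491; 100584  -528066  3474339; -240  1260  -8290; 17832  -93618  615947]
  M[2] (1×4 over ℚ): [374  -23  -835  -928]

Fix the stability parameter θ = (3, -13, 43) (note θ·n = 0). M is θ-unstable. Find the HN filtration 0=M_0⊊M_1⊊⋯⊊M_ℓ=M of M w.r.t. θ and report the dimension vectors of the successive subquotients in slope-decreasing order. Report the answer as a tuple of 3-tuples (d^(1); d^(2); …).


Via rank(M_{q-1}∘⋯∘M_p): M ≅ I[1,1]^2, I[1,3], I[2,2]^3.
μ_θ-semistable layers: μ^(1)=43; μ^(2)=3; μ^(3)=-5; μ^(4)=-13

((0, 0, 1); (2, 0, 0); (1, 1, 0); (0, 3, 0))


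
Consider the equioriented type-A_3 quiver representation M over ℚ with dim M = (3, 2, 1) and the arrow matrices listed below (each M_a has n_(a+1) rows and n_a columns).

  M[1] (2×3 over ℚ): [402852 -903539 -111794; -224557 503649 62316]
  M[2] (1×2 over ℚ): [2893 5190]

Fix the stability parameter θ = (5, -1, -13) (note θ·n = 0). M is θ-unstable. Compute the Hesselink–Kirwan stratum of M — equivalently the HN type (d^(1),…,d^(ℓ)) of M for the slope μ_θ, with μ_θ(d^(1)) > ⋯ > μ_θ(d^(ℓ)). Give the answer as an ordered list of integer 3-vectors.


Barcode: M ≅ I[1,1], I[1,2], I[1,3]. HN layers by μ_θ (3 steps, strictly decreasing):
  μ^(1)=5; μ^(2)=2; μ^(3)=-3

((1, 0, 0); (1, 1, 0); (1, 1, 1))


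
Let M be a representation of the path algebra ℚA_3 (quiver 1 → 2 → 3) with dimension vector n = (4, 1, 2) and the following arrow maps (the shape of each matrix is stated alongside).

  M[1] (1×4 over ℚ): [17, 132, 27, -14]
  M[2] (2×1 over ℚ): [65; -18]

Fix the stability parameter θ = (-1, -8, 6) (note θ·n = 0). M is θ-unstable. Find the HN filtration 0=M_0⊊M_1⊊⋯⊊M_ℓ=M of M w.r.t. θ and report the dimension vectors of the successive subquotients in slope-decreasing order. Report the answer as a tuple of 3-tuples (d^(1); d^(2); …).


Barcode: M ≅ I[1,1]^3, I[1,3], I[3,3]. HN layers by μ_θ (3 steps, strictly decreasing):
  μ^(1)=6; μ^(2)=-1; μ^(3)=-9/2

((0, 0, 2); (3, 0, 0); (1, 1, 0))


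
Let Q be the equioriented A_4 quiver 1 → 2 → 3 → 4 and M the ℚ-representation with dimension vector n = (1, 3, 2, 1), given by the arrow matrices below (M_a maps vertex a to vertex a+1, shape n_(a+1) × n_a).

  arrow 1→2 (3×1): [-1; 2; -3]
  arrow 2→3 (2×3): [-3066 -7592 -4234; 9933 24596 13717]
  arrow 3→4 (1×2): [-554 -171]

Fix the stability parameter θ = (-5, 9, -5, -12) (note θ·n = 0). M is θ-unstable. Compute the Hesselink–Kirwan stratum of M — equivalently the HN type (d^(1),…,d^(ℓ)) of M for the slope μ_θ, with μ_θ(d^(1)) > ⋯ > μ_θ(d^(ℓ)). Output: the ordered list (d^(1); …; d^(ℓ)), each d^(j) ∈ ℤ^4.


Via rank(M_{q-1}∘⋯∘M_p): M ≅ I[1,4], I[2,2]^2, I[3,3].
μ_θ-semistable layers: μ^(1)=9; μ^(2)=-8/3; μ^(3)=-5

((0, 2, 0, 0); (0, 1, 1, 1); (1, 0, 1, 0))


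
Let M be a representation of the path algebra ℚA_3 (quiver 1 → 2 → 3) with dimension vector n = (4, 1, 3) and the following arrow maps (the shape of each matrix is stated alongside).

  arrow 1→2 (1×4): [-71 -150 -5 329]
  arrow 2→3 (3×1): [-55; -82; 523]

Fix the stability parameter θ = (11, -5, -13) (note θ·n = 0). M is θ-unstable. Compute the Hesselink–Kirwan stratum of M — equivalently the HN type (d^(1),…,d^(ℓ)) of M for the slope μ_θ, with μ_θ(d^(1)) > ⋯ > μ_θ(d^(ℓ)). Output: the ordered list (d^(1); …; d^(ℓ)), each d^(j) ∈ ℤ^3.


Via rank(M_{q-1}∘⋯∘M_p): M ≅ I[1,1]^3, I[1,3], I[3,3]^2.
μ_θ-semistable layers: μ^(1)=11; μ^(2)=-7/3; μ^(3)=-13

((3, 0, 0); (1, 1, 1); (0, 0, 2))


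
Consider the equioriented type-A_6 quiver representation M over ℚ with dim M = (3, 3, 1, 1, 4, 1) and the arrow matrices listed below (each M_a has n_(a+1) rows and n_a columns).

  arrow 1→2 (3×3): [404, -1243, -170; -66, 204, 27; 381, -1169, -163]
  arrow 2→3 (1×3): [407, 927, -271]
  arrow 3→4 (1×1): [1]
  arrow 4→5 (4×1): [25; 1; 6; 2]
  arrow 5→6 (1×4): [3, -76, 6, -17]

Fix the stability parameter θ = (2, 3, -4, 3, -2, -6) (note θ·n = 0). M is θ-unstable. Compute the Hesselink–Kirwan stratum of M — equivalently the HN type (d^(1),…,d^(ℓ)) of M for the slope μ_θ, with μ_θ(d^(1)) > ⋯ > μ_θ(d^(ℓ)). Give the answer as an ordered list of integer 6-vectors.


Via rank(M_{q-1}∘⋯∘M_p): M ≅ I[1,2]^2, I[1,6], I[5,5]^3.
μ_θ-semistable layers: μ^(1)=3; μ^(2)=2; μ^(3)=-2/3; μ^(4)=-2

((0, 2, 0, 0, 0, 0); (2, 0, 0, 0, 0, 0); (1, 1, 1, 1, 1, 1); (0, 0, 0, 0, 3, 0))


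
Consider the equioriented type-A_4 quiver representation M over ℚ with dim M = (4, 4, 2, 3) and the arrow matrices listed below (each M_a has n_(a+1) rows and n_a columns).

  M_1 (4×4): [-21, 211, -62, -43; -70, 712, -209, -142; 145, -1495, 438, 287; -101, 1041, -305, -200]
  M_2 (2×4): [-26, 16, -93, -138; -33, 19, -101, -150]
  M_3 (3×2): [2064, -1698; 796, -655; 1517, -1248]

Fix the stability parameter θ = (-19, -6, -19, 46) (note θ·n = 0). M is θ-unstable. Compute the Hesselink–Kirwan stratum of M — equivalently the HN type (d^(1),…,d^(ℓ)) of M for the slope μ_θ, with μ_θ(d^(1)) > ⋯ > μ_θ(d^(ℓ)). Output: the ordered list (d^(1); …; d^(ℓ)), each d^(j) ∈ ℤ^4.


Interval decomposition of M: I[1,1], I[1,2], I[1,4]^2, I[2,2], I[4,4].
HN type (ℓ=4): μ^(1)=46; μ^(2)=-6; μ^(3)=-25/2; μ^(4)=-19

((0, 0, 0, 3); (0, 2, 0, 0); (0, 2, 2, 0); (4, 0, 0, 0))


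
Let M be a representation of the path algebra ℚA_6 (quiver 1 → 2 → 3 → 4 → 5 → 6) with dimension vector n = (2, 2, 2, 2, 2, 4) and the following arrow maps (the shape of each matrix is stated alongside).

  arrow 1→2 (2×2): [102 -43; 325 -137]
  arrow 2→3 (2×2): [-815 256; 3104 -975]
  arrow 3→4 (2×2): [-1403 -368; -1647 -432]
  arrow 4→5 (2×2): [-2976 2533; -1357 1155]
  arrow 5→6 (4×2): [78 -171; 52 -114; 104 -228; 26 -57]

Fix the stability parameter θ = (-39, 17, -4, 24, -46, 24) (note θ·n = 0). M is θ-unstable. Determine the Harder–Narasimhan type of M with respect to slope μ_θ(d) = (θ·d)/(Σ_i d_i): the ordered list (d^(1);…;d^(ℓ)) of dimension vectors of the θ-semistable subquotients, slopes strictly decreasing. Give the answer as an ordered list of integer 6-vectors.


Via rank(M_{q-1}∘⋯∘M_p): M ≅ I[1,3], I[1,5], I[4,6], I[6,6]^3.
μ_θ-semistable layers: μ^(1)=24; μ^(2)=13/2; μ^(3)=-9/4; μ^(4)=-11; μ^(5)=-39

((0, 0, 0, 0, 0, 4); (0, 1, 1, 0, 0, 0); (0, 1, 1, 1, 1, 0); (0, 0, 0, 1, 1, 0); (2, 0, 0, 0, 0, 0))


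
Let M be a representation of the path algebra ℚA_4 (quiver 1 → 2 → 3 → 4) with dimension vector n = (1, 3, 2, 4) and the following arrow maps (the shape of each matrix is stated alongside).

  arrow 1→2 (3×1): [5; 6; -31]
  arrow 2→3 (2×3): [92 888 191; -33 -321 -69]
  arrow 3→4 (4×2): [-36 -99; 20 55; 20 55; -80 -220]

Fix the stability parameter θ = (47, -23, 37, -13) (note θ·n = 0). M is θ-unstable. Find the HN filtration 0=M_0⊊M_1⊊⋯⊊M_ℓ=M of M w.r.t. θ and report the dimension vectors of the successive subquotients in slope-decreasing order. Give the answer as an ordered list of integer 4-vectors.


Barcode: M ≅ I[1,4], I[2,2], I[2,3], I[4,4]^3. HN layers by μ_θ (4 steps, strictly decreasing):
  μ^(1)=37; μ^(2)=12; μ^(3)=-13; μ^(4)=-23

((0, 0, 1, 0); (1, 1, 1, 1); (0, 0, 0, 3); (0, 2, 0, 0))


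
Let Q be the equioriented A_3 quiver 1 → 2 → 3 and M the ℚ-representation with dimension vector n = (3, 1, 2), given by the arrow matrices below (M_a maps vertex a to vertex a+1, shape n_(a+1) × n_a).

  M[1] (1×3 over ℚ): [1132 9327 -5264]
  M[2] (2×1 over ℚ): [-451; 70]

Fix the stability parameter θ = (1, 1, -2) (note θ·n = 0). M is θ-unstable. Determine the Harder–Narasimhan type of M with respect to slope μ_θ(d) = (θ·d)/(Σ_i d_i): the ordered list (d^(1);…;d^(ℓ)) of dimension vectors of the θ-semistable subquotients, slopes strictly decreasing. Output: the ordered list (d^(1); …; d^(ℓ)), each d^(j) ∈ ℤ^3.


Via rank(M_{q-1}∘⋯∘M_p): M ≅ I[1,1]^2, I[1,3], I[3,3].
μ_θ-semistable layers: μ^(1)=1; μ^(2)=0; μ^(3)=-2

((2, 0, 0); (1, 1, 1); (0, 0, 1))


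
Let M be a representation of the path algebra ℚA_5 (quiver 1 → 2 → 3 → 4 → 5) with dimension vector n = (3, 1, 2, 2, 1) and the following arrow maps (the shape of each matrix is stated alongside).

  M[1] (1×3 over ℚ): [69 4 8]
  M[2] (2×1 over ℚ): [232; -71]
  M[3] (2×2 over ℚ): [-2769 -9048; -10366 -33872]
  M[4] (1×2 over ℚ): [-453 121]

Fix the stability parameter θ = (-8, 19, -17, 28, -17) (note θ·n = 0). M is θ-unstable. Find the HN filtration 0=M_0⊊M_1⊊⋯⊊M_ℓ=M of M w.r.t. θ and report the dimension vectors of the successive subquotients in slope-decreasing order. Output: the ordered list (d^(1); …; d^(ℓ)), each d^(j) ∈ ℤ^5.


Via rank(M_{q-1}∘⋯∘M_p): M ≅ I[1,1]^2, I[1,3], I[3,5], I[4,4].
μ_θ-semistable layers: μ^(1)=28; μ^(2)=11/2; μ^(3)=1; μ^(4)=-8; μ^(5)=-17

((0, 0, 0, 1, 0); (0, 0, 0, 1, 1); (0, 1, 1, 0, 0); (3, 0, 0, 0, 0); (0, 0, 1, 0, 0))


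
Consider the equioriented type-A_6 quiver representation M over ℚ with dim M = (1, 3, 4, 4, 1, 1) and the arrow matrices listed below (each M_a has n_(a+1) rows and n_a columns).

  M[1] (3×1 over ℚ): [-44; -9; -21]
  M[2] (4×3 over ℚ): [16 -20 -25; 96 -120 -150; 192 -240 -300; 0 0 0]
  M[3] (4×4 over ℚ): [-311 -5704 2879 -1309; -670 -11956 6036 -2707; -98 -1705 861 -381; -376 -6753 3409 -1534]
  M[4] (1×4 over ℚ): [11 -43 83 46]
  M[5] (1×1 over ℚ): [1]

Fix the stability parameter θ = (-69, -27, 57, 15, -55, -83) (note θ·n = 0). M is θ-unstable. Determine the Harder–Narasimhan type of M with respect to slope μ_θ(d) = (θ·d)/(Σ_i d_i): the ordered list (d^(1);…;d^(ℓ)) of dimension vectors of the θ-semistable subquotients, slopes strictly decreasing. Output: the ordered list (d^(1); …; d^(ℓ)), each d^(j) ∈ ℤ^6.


Via rank(M_{q-1}∘⋯∘M_p): M ≅ I[1,6], I[2,2]^2, I[3,4]^3.
μ_θ-semistable layers: μ^(1)=36; μ^(2)=-33/2; μ^(3)=-27; μ^(4)=-69

((0, 0, 3, 3, 0, 0); (0, 0, 1, 1, 1, 1); (0, 3, 0, 0, 0, 0); (1, 0, 0, 0, 0, 0))


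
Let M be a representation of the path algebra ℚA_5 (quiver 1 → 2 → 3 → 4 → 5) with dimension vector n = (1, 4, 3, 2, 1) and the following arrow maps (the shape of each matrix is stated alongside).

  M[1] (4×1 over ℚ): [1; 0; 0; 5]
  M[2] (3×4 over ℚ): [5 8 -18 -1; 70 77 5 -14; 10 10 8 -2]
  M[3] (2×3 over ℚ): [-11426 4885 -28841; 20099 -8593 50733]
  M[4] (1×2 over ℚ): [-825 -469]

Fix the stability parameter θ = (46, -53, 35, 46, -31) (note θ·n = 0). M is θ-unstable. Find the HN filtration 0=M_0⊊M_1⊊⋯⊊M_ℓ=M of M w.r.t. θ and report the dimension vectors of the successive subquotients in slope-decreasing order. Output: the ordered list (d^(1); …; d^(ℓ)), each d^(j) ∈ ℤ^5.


Via rank(M_{q-1}∘⋯∘M_p): M ≅ I[1,2], I[2,3], I[2,4], I[2,5].
μ_θ-semistable layers: μ^(1)=46; μ^(2)=35; μ^(3)=50/3; μ^(4)=-7/2; μ^(5)=-53

((0, 0, 0, 1, 0); (0, 0, 2, 0, 0); (0, 0, 1, 1, 1); (1, 1, 0, 0, 0); (0, 3, 0, 0, 0))


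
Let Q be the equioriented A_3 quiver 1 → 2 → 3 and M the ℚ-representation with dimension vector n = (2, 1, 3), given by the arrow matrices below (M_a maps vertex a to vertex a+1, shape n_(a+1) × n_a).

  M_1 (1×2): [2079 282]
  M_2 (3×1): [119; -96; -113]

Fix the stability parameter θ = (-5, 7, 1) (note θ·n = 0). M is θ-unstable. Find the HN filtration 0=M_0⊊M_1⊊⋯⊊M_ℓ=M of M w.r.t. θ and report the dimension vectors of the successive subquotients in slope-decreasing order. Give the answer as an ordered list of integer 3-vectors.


Interval decomposition of M: I[1,1], I[1,3], I[3,3]^2.
HN type (ℓ=3): μ^(1)=4; μ^(2)=1; μ^(3)=-5

((0, 1, 1); (0, 0, 2); (2, 0, 0))


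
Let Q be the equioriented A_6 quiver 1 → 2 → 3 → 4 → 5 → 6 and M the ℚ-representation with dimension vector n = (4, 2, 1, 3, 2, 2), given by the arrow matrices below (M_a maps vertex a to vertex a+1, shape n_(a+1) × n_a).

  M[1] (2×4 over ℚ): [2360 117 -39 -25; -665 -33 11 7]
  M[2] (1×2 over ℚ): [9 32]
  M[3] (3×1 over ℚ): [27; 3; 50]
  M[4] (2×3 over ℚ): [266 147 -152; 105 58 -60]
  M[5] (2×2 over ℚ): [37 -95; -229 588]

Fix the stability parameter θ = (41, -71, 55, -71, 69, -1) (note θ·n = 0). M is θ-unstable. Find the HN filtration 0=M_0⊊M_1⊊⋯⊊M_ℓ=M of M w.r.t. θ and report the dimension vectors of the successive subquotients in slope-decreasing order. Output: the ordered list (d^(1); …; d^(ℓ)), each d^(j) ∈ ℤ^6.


Via rank(M_{q-1}∘⋯∘M_p): M ≅ I[1,1]^2, I[1,2], I[1,6], I[4,4], I[4,6].
μ_θ-semistable layers: μ^(1)=41; μ^(2)=34; μ^(3)=-8; μ^(4)=-15; μ^(5)=-71

((2, 0, 0, 0, 0, 0); (0, 0, 0, 0, 2, 2); (0, 0, 1, 1, 0, 0); (2, 2, 0, 0, 0, 0); (0, 0, 0, 2, 0, 0))


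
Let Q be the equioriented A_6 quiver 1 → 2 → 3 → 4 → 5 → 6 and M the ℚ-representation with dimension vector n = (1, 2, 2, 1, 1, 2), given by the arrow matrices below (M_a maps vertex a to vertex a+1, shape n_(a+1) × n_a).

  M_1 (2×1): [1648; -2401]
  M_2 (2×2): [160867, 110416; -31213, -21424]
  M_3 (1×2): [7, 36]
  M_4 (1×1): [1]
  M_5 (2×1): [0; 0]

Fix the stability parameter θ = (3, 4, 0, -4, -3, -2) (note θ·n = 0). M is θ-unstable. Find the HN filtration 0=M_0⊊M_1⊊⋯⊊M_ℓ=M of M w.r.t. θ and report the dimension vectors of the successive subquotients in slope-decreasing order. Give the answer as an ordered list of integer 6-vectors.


Via rank(M_{q-1}∘⋯∘M_p): M ≅ I[1,2], I[2,5], I[3,3], I[6,6]^2.
μ_θ-semistable layers: μ^(1)=4; μ^(2)=3; μ^(3)=0; μ^(4)=-3/4; μ^(5)=-2

((0, 1, 0, 0, 0, 0); (1, 0, 0, 0, 0, 0); (0, 0, 1, 0, 0, 0); (0, 1, 1, 1, 1, 0); (0, 0, 0, 0, 0, 2))


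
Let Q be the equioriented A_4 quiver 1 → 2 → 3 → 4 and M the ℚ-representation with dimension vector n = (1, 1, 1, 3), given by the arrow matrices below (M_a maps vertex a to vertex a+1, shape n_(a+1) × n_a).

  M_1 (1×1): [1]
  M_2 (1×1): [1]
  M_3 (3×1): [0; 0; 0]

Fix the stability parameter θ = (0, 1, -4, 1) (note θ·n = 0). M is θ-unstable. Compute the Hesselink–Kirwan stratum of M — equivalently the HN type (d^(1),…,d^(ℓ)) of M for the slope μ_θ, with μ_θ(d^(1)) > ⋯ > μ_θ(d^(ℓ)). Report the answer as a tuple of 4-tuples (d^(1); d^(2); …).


Via rank(M_{q-1}∘⋯∘M_p): M ≅ I[1,3], I[4,4]^3.
μ_θ-semistable layers: μ^(1)=1; μ^(2)=-1

((0, 0, 0, 3); (1, 1, 1, 0))


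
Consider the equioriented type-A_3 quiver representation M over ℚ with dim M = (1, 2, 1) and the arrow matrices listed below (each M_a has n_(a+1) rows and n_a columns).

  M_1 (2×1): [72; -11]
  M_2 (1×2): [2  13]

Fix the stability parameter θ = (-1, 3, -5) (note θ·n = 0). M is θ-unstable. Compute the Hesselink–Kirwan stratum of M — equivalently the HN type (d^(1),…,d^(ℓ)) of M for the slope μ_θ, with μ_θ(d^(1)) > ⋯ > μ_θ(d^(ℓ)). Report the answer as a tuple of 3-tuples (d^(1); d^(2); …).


Barcode: M ≅ I[1,3], I[2,2]. HN layers by μ_θ (2 steps, strictly decreasing):
  μ^(1)=3; μ^(2)=-1

((0, 1, 0); (1, 1, 1))


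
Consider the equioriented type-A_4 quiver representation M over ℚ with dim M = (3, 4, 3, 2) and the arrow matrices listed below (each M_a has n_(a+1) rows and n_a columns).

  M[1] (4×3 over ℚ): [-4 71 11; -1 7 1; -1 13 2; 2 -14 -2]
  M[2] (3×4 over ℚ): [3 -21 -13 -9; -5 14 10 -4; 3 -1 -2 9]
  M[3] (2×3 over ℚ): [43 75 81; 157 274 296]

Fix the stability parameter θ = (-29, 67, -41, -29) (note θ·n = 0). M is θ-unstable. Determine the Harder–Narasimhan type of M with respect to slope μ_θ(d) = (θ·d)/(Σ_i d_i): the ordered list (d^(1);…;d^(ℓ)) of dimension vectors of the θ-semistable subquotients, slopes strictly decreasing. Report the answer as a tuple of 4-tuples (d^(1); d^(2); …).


Interval decomposition of M: I[1,3], I[1,4]^2, I[2,2].
HN type (ℓ=4): μ^(1)=67; μ^(2)=13; μ^(3)=-1; μ^(4)=-29

((0, 1, 0, 0); (0, 1, 1, 0); (0, 2, 2, 2); (3, 0, 0, 0))


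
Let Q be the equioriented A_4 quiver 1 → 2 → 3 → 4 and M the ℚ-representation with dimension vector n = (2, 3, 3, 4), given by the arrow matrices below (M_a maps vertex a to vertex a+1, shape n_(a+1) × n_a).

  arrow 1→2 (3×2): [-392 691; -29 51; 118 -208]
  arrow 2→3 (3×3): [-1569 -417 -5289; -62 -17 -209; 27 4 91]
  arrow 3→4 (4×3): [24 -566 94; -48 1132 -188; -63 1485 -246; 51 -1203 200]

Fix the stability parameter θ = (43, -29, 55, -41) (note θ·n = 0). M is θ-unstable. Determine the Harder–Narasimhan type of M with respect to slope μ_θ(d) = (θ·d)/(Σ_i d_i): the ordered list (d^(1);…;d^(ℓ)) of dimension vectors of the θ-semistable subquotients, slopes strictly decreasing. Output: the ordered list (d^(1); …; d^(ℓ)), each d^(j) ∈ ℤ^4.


Interval decomposition of M: I[1,4]^2, I[2,3], I[4,4]^2.
HN type (ℓ=4): μ^(1)=55; μ^(2)=7; μ^(3)=-29; μ^(4)=-41

((0, 0, 1, 0); (2, 2, 2, 2); (0, 1, 0, 0); (0, 0, 0, 2))


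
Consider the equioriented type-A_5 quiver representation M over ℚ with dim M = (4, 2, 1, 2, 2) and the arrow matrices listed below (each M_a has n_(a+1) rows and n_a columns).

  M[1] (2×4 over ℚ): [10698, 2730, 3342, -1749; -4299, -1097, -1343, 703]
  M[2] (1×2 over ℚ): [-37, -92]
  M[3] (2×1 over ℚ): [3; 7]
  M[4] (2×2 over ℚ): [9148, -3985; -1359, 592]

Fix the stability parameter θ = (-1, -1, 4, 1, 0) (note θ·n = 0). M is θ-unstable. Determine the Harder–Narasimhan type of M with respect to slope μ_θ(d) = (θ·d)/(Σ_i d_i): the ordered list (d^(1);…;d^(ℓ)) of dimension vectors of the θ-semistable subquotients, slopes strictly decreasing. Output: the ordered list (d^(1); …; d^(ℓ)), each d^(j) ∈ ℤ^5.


Interval decomposition of M: I[1,1]^2, I[1,2], I[1,5], I[4,5].
HN type (ℓ=3): μ^(1)=5/3; μ^(2)=1/2; μ^(3)=-1

((0, 0, 1, 1, 1); (0, 0, 0, 1, 1); (4, 2, 0, 0, 0))


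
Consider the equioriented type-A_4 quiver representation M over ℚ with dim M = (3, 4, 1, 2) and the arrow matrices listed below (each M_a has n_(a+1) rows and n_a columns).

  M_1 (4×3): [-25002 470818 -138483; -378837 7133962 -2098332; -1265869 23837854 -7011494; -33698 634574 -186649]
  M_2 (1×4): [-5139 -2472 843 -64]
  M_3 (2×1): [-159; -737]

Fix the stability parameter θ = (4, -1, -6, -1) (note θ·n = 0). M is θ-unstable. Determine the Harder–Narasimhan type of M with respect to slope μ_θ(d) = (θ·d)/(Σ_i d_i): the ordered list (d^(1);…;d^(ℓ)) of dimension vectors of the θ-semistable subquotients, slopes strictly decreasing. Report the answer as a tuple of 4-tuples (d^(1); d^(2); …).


Interval decomposition of M: I[1,1], I[1,2], I[1,4], I[2,2]^2, I[4,4].
HN type (ℓ=3): μ^(1)=4; μ^(2)=3/2; μ^(3)=-1

((1, 0, 0, 0); (1, 1, 0, 0); (1, 3, 1, 2))


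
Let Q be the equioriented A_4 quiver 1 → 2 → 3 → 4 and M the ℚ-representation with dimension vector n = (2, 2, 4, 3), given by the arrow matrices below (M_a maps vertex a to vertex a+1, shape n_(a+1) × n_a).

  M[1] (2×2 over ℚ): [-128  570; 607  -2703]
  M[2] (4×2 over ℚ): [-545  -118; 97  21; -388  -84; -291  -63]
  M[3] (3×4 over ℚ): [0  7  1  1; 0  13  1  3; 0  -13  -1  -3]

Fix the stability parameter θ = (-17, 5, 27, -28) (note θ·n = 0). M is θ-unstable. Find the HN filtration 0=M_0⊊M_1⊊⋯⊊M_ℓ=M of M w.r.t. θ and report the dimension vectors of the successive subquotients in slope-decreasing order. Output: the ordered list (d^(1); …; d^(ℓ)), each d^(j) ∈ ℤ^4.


Barcode: M ≅ I[1,3]^2, I[3,4]^2, I[4,4]. HN layers by μ_θ (5 steps, strictly decreasing):
  μ^(1)=27; μ^(2)=5; μ^(3)=-1/2; μ^(4)=-17; μ^(5)=-28

((0, 0, 2, 0); (0, 2, 0, 0); (0, 0, 2, 2); (2, 0, 0, 0); (0, 0, 0, 1))


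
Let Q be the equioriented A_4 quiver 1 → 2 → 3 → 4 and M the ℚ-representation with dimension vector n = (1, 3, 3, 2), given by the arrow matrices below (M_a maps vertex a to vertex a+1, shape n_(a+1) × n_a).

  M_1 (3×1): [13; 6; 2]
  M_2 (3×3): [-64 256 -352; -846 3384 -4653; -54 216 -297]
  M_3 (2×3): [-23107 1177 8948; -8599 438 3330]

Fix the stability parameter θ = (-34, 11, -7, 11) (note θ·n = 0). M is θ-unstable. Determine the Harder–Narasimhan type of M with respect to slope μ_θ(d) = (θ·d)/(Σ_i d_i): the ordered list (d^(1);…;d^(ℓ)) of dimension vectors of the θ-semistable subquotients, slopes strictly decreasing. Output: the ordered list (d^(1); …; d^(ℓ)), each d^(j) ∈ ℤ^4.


Via rank(M_{q-1}∘⋯∘M_p): M ≅ I[1,2], I[2,2], I[2,4], I[3,3], I[3,4].
μ_θ-semistable layers: μ^(1)=11; μ^(2)=2; μ^(3)=-7; μ^(4)=-34

((0, 2, 0, 2); (0, 1, 1, 0); (0, 0, 2, 0); (1, 0, 0, 0))


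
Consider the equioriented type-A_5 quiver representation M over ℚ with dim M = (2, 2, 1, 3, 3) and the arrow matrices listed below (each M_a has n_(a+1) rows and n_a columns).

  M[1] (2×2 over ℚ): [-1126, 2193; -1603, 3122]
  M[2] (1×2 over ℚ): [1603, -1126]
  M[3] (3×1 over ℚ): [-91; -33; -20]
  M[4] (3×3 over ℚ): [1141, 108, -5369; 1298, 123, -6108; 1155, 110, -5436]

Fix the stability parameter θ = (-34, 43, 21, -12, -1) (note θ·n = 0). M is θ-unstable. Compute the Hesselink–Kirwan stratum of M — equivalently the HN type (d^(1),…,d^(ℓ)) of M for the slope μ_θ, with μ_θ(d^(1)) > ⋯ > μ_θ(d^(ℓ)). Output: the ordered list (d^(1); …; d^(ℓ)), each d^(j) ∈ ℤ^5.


Interval decomposition of M: I[1,2], I[1,5], I[4,5]^2.
HN type (ℓ=5): μ^(1)=43; μ^(2)=51/4; μ^(3)=-1; μ^(4)=-12; μ^(5)=-34

((0, 1, 0, 0, 0); (0, 1, 1, 1, 1); (0, 0, 0, 0, 2); (0, 0, 0, 2, 0); (2, 0, 0, 0, 0))


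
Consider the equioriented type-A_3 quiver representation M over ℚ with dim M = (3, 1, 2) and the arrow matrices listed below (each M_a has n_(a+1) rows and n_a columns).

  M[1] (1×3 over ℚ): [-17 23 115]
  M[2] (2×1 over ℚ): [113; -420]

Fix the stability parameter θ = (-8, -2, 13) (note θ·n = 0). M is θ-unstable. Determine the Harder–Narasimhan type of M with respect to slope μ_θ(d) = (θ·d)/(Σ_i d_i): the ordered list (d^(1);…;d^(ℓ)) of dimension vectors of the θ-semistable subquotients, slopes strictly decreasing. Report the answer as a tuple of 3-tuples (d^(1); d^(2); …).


Interval decomposition of M: I[1,1]^2, I[1,3], I[3,3].
HN type (ℓ=3): μ^(1)=13; μ^(2)=-2; μ^(3)=-8

((0, 0, 2); (0, 1, 0); (3, 0, 0))


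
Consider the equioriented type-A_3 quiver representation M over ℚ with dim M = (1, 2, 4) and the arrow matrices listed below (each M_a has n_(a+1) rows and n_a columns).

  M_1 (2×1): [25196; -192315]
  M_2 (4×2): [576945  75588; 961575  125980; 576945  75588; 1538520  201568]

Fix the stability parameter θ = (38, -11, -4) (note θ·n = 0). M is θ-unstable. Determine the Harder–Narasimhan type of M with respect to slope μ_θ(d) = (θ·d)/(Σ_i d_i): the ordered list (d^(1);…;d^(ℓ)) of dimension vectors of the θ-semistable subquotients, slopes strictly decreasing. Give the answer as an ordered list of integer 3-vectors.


Via rank(M_{q-1}∘⋯∘M_p): M ≅ I[1,2], I[2,3], I[3,3]^3.
μ_θ-semistable layers: μ^(1)=27/2; μ^(2)=-4; μ^(3)=-11

((1, 1, 0); (0, 0, 4); (0, 1, 0))


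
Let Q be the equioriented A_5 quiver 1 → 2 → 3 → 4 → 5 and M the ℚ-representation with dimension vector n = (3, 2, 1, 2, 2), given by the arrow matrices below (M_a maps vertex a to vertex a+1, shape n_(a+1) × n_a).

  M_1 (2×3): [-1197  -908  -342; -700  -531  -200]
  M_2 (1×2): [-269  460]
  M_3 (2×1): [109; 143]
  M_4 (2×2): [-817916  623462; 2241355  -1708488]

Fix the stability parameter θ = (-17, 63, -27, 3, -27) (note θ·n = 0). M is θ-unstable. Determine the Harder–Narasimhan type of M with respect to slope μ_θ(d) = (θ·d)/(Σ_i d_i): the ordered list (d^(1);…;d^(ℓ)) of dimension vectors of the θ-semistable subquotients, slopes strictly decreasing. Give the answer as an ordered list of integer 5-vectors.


Via rank(M_{q-1}∘⋯∘M_p): M ≅ I[1,1], I[1,2], I[1,5], I[4,5].
μ_θ-semistable layers: μ^(1)=63; μ^(2)=3; μ^(3)=-12; μ^(4)=-17

((0, 1, 0, 0, 0); (0, 1, 1, 1, 1); (0, 0, 0, 1, 1); (3, 0, 0, 0, 0))
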